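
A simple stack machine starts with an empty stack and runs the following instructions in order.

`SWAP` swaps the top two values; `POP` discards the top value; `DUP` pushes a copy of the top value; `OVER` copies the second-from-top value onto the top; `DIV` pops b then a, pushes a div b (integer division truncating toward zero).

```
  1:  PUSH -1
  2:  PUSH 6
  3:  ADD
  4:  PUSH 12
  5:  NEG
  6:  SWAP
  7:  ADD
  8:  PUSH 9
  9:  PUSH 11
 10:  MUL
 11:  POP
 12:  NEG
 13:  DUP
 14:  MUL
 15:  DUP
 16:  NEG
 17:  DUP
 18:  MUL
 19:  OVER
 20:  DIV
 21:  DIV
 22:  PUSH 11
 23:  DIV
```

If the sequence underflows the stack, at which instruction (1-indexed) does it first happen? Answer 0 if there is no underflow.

PUSH -1 -> -1
PUSH 6  -> -1 6
ADD     -> 5
PUSH 12 -> 5 12
NEG     -> 5 -12
SWAP    -> -12 5
ADD     -> -7
PUSH 9  -> -7 9
PUSH 11 -> -7 9 11
MUL     -> -7 99
POP     -> -7
NEG     -> 7
DUP     -> 7 7
MUL     -> 49
DUP     -> 49 49
NEG     -> 49 -49
DUP     -> 49 -49 -49
MUL     -> 49 2401
OVER    -> 49 2401 49
DIV     -> 49 49
DIV     -> 1
PUSH 11 -> 1 11
DIV     -> 0

0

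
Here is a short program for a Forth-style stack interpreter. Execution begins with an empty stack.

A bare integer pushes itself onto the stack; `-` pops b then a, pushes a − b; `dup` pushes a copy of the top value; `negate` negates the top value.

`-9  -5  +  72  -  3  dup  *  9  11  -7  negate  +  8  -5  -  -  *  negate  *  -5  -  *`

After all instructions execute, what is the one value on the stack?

34400

-9     -> [-9]
-5     -> [-9, -5]
+      -> [-14]
72     -> [-14, 72]
-      -> [-86]
3      -> [-86, 3]
dup    -> [-86, 3, 3]
*      -> [-86, 9]
9      -> [-86, 9, 9]
11     -> [-86, 9, 9, 11]
-7     -> [-86, 9, 9, 11, -7]
negate -> [-86, 9, 9, 11, 7]
+      -> [-86, 9, 9, 18]
8      -> [-86, 9, 9, 18, 8]
-5     -> [-86, 9, 9, 18, 8, -5]
-      -> [-86, 9, 9, 18, 13]
-      -> [-86, 9, 9, 5]
*      -> [-86, 9, 45]
negate -> [-86, 9, -45]
*      -> [-86, -405]
-5     -> [-86, -405, -5]
-      -> [-86, -400]
*      -> [34400]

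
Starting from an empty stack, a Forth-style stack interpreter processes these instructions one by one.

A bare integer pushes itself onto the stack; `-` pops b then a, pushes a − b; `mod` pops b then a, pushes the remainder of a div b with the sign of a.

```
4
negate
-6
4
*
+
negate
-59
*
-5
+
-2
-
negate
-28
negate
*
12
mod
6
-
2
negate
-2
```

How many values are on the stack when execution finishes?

3

4      : [4]
negate : [-4]
-6     : [-4, -6]
4      : [-4, -6, 4]
*      : [-4, -24]
+      : [-28]
negate : [28]
-59    : [28, -59]
*      : [-1652]
-5     : [-1652, -5]
+      : [-1657]
-2     : [-1657, -2]
-      : [-1655]
negate : [1655]
-28    : [1655, -28]
negate : [1655, 28]
*      : [46340]
12     : [46340, 12]
mod    : [8]
6      : [8, 6]
-      : [2]
2      : [2, 2]
negate : [2, -2]
-2     : [2, -2, -2]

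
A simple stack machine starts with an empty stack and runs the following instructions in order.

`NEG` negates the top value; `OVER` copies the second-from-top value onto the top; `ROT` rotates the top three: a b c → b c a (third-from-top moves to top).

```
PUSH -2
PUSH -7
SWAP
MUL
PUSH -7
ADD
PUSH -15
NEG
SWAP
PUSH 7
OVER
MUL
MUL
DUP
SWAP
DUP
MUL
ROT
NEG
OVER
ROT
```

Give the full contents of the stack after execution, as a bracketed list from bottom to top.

PUSH -2  : -2
PUSH -7  : -2 -7
SWAP     : -7 -2
MUL      : 14
PUSH -7  : 14 -7
ADD      : 7
PUSH -15 : 7 -15
NEG      : 7 15
SWAP     : 15 7
PUSH 7   : 15 7 7
OVER     : 15 7 7 7
MUL      : 15 7 49
MUL      : 15 343
DUP      : 15 343 343
SWAP     : 15 343 343
DUP      : 15 343 343 343
MUL      : 15 343 117649
ROT      : 343 117649 15
NEG      : 343 117649 -15
OVER     : 343 117649 -15 117649
ROT      : 343 -15 117649 117649

[343, -15, 117649, 117649]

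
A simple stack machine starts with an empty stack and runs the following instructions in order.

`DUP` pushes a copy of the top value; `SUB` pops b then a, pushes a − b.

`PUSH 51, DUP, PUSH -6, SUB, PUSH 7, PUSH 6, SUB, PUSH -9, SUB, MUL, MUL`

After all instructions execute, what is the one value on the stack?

PUSH 51 → [51]
DUP     → [51, 51]
PUSH -6 → [51, 51, -6]
SUB     → [51, 57]
PUSH 7  → [51, 57, 7]
PUSH 6  → [51, 57, 7, 6]
SUB     → [51, 57, 1]
PUSH -9 → [51, 57, 1, -9]
SUB     → [51, 57, 10]
MUL     → [51, 570]
MUL     → [29070]

29070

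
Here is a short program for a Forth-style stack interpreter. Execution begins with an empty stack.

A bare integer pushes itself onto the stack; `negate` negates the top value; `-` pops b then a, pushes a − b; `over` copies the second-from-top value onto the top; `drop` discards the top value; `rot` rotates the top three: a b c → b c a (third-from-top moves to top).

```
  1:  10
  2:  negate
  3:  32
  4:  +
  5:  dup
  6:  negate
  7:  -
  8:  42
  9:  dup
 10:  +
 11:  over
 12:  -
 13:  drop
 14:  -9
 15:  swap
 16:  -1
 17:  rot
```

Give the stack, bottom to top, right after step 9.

[44, 42, 42]

10     → [10]
negate → [-10]
32     → [-10, 32]
+      → [22]
dup    → [22, 22]
negate → [22, -22]
-      → [44]
42     → [44, 42]
dup    → [44, 42, 42]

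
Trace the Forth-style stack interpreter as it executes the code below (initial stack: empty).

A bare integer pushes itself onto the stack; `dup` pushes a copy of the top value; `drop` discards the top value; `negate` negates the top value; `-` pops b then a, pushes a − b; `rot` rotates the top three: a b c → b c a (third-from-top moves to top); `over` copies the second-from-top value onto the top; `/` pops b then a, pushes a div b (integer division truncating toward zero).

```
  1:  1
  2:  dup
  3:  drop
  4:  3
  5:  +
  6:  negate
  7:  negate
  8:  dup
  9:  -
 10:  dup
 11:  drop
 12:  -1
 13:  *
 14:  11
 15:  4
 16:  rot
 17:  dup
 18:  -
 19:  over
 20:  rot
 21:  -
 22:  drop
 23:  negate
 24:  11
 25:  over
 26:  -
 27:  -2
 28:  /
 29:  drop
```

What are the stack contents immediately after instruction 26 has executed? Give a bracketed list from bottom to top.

[11, 0, 11]

1      : 1
dup    : 1 1
drop   : 1
3      : 1 3
+      : 4
negate : -4
negate : 4
dup    : 4 4
-      : 0
dup    : 0 0
drop   : 0
-1     : 0 -1
*      : 0
11     : 0 11
4      : 0 11 4
rot    : 11 4 0
dup    : 11 4 0 0
-      : 11 4 0
over   : 11 4 0 4
rot    : 11 0 4 4
-      : 11 0 0
drop   : 11 0
negate : 11 0
11     : 11 0 11
over   : 11 0 11 0
-      : 11 0 11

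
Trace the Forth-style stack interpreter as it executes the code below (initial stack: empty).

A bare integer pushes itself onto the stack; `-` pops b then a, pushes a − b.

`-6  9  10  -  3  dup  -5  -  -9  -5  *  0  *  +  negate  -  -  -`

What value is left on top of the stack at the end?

6

-6     -> -6
9      -> -6 9
10     -> -6 9 10
-      -> -6 -1
3      -> -6 -1 3
dup    -> -6 -1 3 3
-5     -> -6 -1 3 3 -5
-      -> -6 -1 3 8
-9     -> -6 -1 3 8 -9
-5     -> -6 -1 3 8 -9 -5
*      -> -6 -1 3 8 45
0      -> -6 -1 3 8 45 0
*      -> -6 -1 3 8 0
+      -> -6 -1 3 8
negate -> -6 -1 3 -8
-      -> -6 -1 11
-      -> -6 -12
-      -> 6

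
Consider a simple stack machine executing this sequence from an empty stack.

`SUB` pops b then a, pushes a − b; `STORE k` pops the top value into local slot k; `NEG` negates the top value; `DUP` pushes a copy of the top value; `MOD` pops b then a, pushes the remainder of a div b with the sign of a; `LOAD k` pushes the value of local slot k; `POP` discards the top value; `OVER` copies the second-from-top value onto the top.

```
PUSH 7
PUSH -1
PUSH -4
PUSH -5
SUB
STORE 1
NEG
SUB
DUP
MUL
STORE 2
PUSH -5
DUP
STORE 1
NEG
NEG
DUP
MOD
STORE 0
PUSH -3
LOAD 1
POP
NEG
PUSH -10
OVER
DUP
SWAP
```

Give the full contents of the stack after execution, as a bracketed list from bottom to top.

[3, -10, 3, 3]

PUSH 7   -> 7
PUSH -1  -> 7 -1
PUSH -4  -> 7 -1 -4
PUSH -5  -> 7 -1 -4 -5
SUB      -> 7 -1 1
STORE 1  -> 7 -1
NEG      -> 7 1
SUB      -> 6
DUP      -> 6 6
MUL      -> 36
STORE 2  -> (empty)
PUSH -5  -> -5
DUP      -> -5 -5
STORE 1  -> -5
NEG      -> 5
NEG      -> -5
DUP      -> -5 -5
MOD      -> 0
STORE 0  -> (empty)
PUSH -3  -> -3
LOAD 1   -> -3 -5
POP      -> -3
NEG      -> 3
PUSH -10 -> 3 -10
OVER     -> 3 -10 3
DUP      -> 3 -10 3 3
SWAP     -> 3 -10 3 3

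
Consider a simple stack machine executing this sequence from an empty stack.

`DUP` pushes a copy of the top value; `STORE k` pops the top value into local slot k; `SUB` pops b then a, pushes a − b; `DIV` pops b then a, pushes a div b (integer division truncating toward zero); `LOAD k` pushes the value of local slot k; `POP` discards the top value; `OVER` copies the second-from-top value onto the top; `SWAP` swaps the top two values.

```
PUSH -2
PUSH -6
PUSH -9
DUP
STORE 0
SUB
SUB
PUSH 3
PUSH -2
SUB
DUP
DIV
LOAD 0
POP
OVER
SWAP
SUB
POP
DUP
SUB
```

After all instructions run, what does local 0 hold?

PUSH -2 -> -2
PUSH -6 -> -2 -6
PUSH -9 -> -2 -6 -9
DUP     -> -2 -6 -9 -9
STORE 0 -> -2 -6 -9
SUB     -> -2 3
SUB     -> -5
PUSH 3  -> -5 3
PUSH -2 -> -5 3 -2
SUB     -> -5 5
DUP     -> -5 5 5
DIV     -> -5 1
LOAD 0  -> -5 1 -9
POP     -> -5 1
OVER    -> -5 1 -5
SWAP    -> -5 -5 1
SUB     -> -5 -6
POP     -> -5
DUP     -> -5 -5
SUB     -> 0

-9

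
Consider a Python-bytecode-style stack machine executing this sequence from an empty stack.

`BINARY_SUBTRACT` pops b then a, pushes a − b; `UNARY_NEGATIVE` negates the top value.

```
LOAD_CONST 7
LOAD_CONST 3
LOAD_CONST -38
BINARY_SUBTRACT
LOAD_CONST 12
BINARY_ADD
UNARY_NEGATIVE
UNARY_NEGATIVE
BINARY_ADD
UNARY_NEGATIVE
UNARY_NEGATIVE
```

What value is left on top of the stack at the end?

60

LOAD_CONST 7    -> [7]
LOAD_CONST 3    -> [7, 3]
LOAD_CONST -38  -> [7, 3, -38]
BINARY_SUBTRACT -> [7, 41]
LOAD_CONST 12   -> [7, 41, 12]
BINARY_ADD      -> [7, 53]
UNARY_NEGATIVE  -> [7, -53]
UNARY_NEGATIVE  -> [7, 53]
BINARY_ADD      -> [60]
UNARY_NEGATIVE  -> [-60]
UNARY_NEGATIVE  -> [60]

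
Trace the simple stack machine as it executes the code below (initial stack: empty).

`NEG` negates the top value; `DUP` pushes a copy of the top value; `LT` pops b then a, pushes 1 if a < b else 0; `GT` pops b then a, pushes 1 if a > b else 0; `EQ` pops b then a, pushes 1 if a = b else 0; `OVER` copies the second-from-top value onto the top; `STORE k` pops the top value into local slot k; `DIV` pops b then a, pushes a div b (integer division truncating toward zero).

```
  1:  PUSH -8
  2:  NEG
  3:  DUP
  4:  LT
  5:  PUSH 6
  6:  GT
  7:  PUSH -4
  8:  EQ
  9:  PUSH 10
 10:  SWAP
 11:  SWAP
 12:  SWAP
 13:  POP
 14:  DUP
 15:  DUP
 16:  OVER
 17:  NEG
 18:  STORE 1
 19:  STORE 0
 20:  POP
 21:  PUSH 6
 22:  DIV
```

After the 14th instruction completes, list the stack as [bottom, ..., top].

PUSH -8  -8
NEG      8
DUP      8 8
LT       0
PUSH 6   0 6
GT       0
PUSH -4  0 -4
EQ       0
PUSH 10  0 10
SWAP     10 0
SWAP     0 10
SWAP     10 0
POP      10
DUP      10 10

[10, 10]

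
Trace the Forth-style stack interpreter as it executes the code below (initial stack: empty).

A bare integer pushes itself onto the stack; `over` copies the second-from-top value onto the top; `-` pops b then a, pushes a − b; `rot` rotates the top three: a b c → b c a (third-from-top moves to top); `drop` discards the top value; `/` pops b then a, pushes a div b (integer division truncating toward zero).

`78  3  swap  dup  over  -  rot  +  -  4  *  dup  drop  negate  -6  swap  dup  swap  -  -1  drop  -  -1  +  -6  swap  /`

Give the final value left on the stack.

78     -> 78
3      -> 78 3
swap   -> 3 78
dup    -> 3 78 78
over   -> 3 78 78 78
-      -> 3 78 0
rot    -> 78 0 3
+      -> 78 3
-      -> 75
4      -> 75 4
*      -> 300
dup    -> 300 300
drop   -> 300
negate -> -300
-6     -> -300 -6
swap   -> -6 -300
dup    -> -6 -300 -300
swap   -> -6 -300 -300
-      -> -6 0
-1     -> -6 0 -1
drop   -> -6 0
-      -> -6
-1     -> -6 -1
+      -> -7
-6     -> -7 -6
swap   -> -6 -7
/      -> 0

0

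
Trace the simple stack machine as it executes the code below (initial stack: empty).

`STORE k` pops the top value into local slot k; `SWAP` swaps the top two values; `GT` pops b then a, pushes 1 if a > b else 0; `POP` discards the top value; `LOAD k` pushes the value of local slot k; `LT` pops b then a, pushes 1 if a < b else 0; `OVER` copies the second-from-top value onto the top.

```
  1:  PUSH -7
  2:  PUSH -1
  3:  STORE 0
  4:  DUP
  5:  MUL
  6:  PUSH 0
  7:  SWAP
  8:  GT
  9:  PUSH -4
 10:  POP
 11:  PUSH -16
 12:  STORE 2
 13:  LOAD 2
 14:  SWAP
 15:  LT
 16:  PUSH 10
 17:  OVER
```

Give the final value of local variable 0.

-1

PUSH -7   [-7]
PUSH -1   [-7, -1]
STORE 0   [-7]
DUP       [-7, -7]
MUL       [49]
PUSH 0    [49, 0]
SWAP      [0, 49]
GT        [0]
PUSH -4   [0, -4]
POP       [0]
PUSH -16  [0, -16]
STORE 2   [0]
LOAD 2    [0, -16]
SWAP      [-16, 0]
LT        [1]
PUSH 10   [1, 10]
OVER      [1, 10, 1]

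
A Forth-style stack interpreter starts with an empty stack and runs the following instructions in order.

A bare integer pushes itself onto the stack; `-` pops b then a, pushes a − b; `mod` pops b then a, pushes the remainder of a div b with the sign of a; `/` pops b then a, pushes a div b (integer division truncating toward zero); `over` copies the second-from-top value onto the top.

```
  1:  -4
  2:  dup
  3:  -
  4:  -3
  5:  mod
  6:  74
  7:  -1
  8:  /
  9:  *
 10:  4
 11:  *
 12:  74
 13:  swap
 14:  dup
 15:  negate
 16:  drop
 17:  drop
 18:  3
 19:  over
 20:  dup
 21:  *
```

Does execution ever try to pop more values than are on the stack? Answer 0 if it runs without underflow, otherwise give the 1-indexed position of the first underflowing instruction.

-4      -4
dup     -4 -4
-       0
-3      0 -3
mod     0
74      0 74
-1      0 74 -1
/       0 -74
*       0
4       0 4
*       0
74      0 74
swap    74 0
dup     74 0 0
negate  74 0 0
drop    74 0
drop    74
3       74 3
over    74 3 74
dup     74 3 74 74
*       74 3 5476

0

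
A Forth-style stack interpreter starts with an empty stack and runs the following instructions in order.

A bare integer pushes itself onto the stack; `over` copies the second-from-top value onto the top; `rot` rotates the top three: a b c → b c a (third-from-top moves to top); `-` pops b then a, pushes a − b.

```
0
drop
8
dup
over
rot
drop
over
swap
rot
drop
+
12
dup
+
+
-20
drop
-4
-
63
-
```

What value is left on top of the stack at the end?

-19

0    -> 0
drop -> (empty)
8    -> 8
dup  -> 8 8
over -> 8 8 8
rot  -> 8 8 8
drop -> 8 8
over -> 8 8 8
swap -> 8 8 8
rot  -> 8 8 8
drop -> 8 8
+    -> 16
12   -> 16 12
dup  -> 16 12 12
+    -> 16 24
+    -> 40
-20  -> 40 -20
drop -> 40
-4   -> 40 -4
-    -> 44
63   -> 44 63
-    -> -19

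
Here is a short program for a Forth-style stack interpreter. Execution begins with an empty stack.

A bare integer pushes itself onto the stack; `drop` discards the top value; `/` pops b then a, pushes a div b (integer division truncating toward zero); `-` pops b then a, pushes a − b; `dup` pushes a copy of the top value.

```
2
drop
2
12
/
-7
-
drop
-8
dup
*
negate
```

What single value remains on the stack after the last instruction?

-64

2       [2]
drop    []
2       [2]
12      [2, 12]
/       [0]
-7      [0, -7]
-       [7]
drop    []
-8      [-8]
dup     [-8, -8]
*       [64]
negate  [-64]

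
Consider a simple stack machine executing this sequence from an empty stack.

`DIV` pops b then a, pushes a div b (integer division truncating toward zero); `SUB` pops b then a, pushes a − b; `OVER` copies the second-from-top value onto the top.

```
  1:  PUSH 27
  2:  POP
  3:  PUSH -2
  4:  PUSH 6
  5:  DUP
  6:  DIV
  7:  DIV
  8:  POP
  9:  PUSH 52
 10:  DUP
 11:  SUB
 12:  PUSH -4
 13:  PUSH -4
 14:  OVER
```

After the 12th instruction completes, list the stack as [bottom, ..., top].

[0, -4]

PUSH 27 -> [27]
POP     -> []
PUSH -2 -> [-2]
PUSH 6  -> [-2, 6]
DUP     -> [-2, 6, 6]
DIV     -> [-2, 1]
DIV     -> [-2]
POP     -> []
PUSH 52 -> [52]
DUP     -> [52, 52]
SUB     -> [0]
PUSH -4 -> [0, -4]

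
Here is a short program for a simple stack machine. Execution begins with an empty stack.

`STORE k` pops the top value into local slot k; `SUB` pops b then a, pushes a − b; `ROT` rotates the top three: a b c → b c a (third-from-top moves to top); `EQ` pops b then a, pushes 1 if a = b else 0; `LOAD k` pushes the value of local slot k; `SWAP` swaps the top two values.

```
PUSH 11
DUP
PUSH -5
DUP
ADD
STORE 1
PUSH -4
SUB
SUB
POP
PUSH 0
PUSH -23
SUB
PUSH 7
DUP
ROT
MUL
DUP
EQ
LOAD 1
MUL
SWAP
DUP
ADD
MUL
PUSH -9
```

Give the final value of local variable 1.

-10

PUSH 11  -> [11]
DUP      -> [11, 11]
PUSH -5  -> [11, 11, -5]
DUP      -> [11, 11, -5, -5]
ADD      -> [11, 11, -10]
STORE 1  -> [11, 11]
PUSH -4  -> [11, 11, -4]
SUB      -> [11, 15]
SUB      -> [-4]
POP      -> []
PUSH 0   -> [0]
PUSH -23 -> [0, -23]
SUB      -> [23]
PUSH 7   -> [23, 7]
DUP      -> [23, 7, 7]
ROT      -> [7, 7, 23]
MUL      -> [7, 161]
DUP      -> [7, 161, 161]
EQ       -> [7, 1]
LOAD 1   -> [7, 1, -10]
MUL      -> [7, -10]
SWAP     -> [-10, 7]
DUP      -> [-10, 7, 7]
ADD      -> [-10, 14]
MUL      -> [-140]
PUSH -9  -> [-140, -9]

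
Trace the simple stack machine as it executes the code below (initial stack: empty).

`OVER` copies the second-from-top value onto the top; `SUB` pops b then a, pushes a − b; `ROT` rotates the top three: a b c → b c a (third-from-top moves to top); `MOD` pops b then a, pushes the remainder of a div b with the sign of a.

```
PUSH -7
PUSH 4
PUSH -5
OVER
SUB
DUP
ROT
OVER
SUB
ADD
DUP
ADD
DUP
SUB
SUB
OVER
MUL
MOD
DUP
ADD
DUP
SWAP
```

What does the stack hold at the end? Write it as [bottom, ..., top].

[-14, -14]

PUSH -7 : [-7]
PUSH 4  : [-7, 4]
PUSH -5 : [-7, 4, -5]
OVER    : [-7, 4, -5, 4]
SUB     : [-7, 4, -9]
DUP     : [-7, 4, -9, -9]
ROT     : [-7, -9, -9, 4]
OVER    : [-7, -9, -9, 4, -9]
SUB     : [-7, -9, -9, 13]
ADD     : [-7, -9, 4]
DUP     : [-7, -9, 4, 4]
ADD     : [-7, -9, 8]
DUP     : [-7, -9, 8, 8]
SUB     : [-7, -9, 0]
SUB     : [-7, -9]
OVER    : [-7, -9, -7]
MUL     : [-7, 63]
MOD     : [-7]
DUP     : [-7, -7]
ADD     : [-14]
DUP     : [-14, -14]
SWAP    : [-14, -14]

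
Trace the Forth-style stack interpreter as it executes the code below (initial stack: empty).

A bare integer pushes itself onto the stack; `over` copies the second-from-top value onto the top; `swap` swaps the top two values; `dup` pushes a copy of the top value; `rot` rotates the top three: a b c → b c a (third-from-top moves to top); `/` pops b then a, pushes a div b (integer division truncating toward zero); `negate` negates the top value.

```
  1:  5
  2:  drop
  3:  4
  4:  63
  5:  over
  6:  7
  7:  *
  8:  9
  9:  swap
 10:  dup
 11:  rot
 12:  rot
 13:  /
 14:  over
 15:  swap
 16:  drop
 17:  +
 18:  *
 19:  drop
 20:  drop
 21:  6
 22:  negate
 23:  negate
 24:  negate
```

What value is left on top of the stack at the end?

-6

5      -> [5]
drop   -> []
4      -> [4]
63     -> [4, 63]
over   -> [4, 63, 4]
7      -> [4, 63, 4, 7]
*      -> [4, 63, 28]
9      -> [4, 63, 28, 9]
swap   -> [4, 63, 9, 28]
dup    -> [4, 63, 9, 28, 28]
rot    -> [4, 63, 28, 28, 9]
rot    -> [4, 63, 28, 9, 28]
/      -> [4, 63, 28, 0]
over   -> [4, 63, 28, 0, 28]
swap   -> [4, 63, 28, 28, 0]
drop   -> [4, 63, 28, 28]
+      -> [4, 63, 56]
*      -> [4, 3528]
drop   -> [4]
drop   -> []
6      -> [6]
negate -> [-6]
negate -> [6]
negate -> [-6]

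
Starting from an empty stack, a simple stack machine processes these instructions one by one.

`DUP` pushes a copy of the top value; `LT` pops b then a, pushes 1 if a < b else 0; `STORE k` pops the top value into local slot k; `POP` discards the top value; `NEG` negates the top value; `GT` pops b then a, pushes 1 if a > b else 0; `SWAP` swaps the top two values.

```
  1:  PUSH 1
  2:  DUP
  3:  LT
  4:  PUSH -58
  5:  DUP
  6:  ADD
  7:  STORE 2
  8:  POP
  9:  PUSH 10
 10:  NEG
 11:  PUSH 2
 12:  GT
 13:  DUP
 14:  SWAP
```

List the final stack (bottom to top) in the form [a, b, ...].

[0, 0]

PUSH 1   → 1
DUP      → 1 1
LT       → 0
PUSH -58 → 0 -58
DUP      → 0 -58 -58
ADD      → 0 -116
STORE 2  → 0
POP      → (empty)
PUSH 10  → 10
NEG      → -10
PUSH 2   → -10 2
GT       → 0
DUP      → 0 0
SWAP     → 0 0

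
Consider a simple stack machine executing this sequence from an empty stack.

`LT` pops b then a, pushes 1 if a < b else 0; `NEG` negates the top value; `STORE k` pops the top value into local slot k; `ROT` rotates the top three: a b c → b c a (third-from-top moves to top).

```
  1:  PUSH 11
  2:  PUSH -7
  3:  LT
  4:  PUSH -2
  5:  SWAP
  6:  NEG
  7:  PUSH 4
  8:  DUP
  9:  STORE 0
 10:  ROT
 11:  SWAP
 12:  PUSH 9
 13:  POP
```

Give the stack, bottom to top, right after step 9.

PUSH 11 -> 11
PUSH -7 -> 11 -7
LT      -> 0
PUSH -2 -> 0 -2
SWAP    -> -2 0
NEG     -> -2 0
PUSH 4  -> -2 0 4
DUP     -> -2 0 4 4
STORE 0 -> -2 0 4

[-2, 0, 4]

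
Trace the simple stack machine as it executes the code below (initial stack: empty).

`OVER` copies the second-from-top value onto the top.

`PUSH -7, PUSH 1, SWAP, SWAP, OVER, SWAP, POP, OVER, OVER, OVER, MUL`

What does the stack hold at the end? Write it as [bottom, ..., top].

PUSH -7 -> -7
PUSH 1  -> -7 1
SWAP    -> 1 -7
SWAP    -> -7 1
OVER    -> -7 1 -7
SWAP    -> -7 -7 1
POP     -> -7 -7
OVER    -> -7 -7 -7
OVER    -> -7 -7 -7 -7
OVER    -> -7 -7 -7 -7 -7
MUL     -> -7 -7 -7 49

[-7, -7, -7, 49]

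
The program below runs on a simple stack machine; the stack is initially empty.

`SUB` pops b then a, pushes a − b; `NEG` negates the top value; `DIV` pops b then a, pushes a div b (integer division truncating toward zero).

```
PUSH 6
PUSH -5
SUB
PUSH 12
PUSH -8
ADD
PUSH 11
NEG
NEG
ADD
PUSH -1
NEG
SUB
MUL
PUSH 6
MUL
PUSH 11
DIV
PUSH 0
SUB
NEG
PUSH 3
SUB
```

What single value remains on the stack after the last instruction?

PUSH 6  → 6
PUSH -5 → 6 -5
SUB     → 11
PUSH 12 → 11 12
PUSH -8 → 11 12 -8
ADD     → 11 4
PUSH 11 → 11 4 11
NEG     → 11 4 -11
NEG     → 11 4 11
ADD     → 11 15
PUSH -1 → 11 15 -1
NEG     → 11 15 1
SUB     → 11 14
MUL     → 154
PUSH 6  → 154 6
MUL     → 924
PUSH 11 → 924 11
DIV     → 84
PUSH 0  → 84 0
SUB     → 84
NEG     → -84
PUSH 3  → -84 3
SUB     → -87

-87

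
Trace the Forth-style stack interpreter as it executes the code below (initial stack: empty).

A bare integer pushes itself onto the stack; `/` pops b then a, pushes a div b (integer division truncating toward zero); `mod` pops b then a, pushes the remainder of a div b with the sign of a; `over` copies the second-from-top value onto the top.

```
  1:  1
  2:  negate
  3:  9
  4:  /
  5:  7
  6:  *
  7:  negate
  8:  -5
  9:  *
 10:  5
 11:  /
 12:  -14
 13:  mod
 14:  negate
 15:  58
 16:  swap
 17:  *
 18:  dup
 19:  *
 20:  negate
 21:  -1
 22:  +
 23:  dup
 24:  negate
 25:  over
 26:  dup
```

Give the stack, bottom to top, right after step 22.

[-1]

1      : [1]
negate : [-1]
9      : [-1, 9]
/      : [0]
7      : [0, 7]
*      : [0]
negate : [0]
-5     : [0, -5]
*      : [0]
5      : [0, 5]
/      : [0]
-14    : [0, -14]
mod    : [0]
negate : [0]
58     : [0, 58]
swap   : [58, 0]
*      : [0]
dup    : [0, 0]
*      : [0]
negate : [0]
-1     : [0, -1]
+      : [-1]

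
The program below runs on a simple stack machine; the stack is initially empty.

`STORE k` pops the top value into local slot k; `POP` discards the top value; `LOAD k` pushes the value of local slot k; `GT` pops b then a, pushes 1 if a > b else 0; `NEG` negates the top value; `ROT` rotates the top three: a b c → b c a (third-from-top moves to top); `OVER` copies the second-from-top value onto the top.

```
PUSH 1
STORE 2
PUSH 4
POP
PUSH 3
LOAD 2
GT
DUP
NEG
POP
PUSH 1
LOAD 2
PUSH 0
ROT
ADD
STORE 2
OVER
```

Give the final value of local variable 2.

1

PUSH 1   [1]
STORE 2  []
PUSH 4   [4]
POP      []
PUSH 3   [3]
LOAD 2   [3, 1]
GT       [1]
DUP      [1, 1]
NEG      [1, -1]
POP      [1]
PUSH 1   [1, 1]
LOAD 2   [1, 1, 1]
PUSH 0   [1, 1, 1, 0]
ROT      [1, 1, 0, 1]
ADD      [1, 1, 1]
STORE 2  [1, 1]
OVER     [1, 1, 1]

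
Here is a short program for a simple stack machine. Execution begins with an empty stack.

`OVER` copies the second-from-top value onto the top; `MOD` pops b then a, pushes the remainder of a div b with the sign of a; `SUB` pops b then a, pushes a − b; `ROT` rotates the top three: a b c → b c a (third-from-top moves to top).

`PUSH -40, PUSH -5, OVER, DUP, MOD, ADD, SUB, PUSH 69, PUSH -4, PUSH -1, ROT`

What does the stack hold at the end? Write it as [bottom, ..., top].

PUSH -40  [-40]
PUSH -5   [-40, -5]
OVER      [-40, -5, -40]
DUP       [-40, -5, -40, -40]
MOD       [-40, -5, 0]
ADD       [-40, -5]
SUB       [-35]
PUSH 69   [-35, 69]
PUSH -4   [-35, 69, -4]
PUSH -1   [-35, 69, -4, -1]
ROT       [-35, -4, -1, 69]

[-35, -4, -1, 69]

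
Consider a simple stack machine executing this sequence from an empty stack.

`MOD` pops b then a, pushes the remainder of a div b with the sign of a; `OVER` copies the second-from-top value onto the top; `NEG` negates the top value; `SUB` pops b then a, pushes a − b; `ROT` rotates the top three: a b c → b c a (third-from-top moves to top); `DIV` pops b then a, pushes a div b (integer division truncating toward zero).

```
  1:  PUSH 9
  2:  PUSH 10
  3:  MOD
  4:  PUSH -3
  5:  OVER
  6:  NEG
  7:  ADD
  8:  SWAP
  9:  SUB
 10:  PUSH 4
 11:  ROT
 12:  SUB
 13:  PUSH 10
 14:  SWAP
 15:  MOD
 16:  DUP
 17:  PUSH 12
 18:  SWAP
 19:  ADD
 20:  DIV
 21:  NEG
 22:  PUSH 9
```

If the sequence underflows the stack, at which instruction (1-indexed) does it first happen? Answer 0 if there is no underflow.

11

PUSH 9  : 9
PUSH 10 : 9 10
MOD     : 9
PUSH -3 : 9 -3
OVER    : 9 -3 9
NEG     : 9 -3 -9
ADD     : 9 -12
SWAP    : -12 9
SUB     : -21
PUSH 4  : -21 4
ROT  — needs 3 operands, stack has 2 → underflow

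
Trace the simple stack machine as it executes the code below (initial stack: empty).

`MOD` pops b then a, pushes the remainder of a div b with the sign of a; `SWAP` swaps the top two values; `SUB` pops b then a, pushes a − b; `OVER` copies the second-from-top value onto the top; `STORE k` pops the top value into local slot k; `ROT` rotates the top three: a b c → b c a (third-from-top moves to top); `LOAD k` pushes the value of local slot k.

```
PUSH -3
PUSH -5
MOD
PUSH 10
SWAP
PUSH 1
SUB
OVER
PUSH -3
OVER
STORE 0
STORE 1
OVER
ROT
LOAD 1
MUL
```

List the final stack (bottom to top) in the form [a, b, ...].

PUSH -3  [-3]
PUSH -5  [-3, -5]
MOD      [-3]
PUSH 10  [-3, 10]
SWAP     [10, -3]
PUSH 1   [10, -3, 1]
SUB      [10, -4]
OVER     [10, -4, 10]
PUSH -3  [10, -4, 10, -3]
OVER     [10, -4, 10, -3, 10]
STORE 0  [10, -4, 10, -3]
STORE 1  [10, -4, 10]
OVER     [10, -4, 10, -4]
ROT      [10, 10, -4, -4]
LOAD 1   [10, 10, -4, -4, -3]
MUL      [10, 10, -4, 12]

[10, 10, -4, 12]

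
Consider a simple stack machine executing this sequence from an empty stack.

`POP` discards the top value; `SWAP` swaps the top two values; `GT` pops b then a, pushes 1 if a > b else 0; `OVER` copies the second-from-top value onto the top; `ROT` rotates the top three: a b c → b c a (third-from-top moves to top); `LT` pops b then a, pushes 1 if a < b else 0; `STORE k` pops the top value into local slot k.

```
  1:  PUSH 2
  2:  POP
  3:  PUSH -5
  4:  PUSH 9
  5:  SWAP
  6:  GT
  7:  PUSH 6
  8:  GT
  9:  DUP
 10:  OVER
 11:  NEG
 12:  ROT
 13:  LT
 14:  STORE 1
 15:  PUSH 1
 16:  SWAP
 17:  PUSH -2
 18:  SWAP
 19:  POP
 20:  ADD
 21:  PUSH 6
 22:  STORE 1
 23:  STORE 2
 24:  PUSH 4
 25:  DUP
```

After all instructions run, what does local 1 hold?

PUSH 2  -> [2]
POP     -> []
PUSH -5 -> [-5]
PUSH 9  -> [-5, 9]
SWAP    -> [9, -5]
GT      -> [1]
PUSH 6  -> [1, 6]
GT      -> [0]
DUP     -> [0, 0]
OVER    -> [0, 0, 0]
NEG     -> [0, 0, 0]
ROT     -> [0, 0, 0]
LT      -> [0, 0]
STORE 1 -> [0]
PUSH 1  -> [0, 1]
SWAP    -> [1, 0]
PUSH -2 -> [1, 0, -2]
SWAP    -> [1, -2, 0]
POP     -> [1, -2]
ADD     -> [-1]
PUSH 6  -> [-1, 6]
STORE 1 -> [-1]
STORE 2 -> []
PUSH 4  -> [4]
DUP     -> [4, 4]

6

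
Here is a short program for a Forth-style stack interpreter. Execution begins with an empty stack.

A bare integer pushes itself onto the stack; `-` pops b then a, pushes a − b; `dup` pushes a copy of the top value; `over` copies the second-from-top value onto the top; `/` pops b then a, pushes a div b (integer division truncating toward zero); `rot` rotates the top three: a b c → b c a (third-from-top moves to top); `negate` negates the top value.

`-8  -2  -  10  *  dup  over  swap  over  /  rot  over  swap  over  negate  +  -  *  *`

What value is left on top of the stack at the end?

-3720

-8      -8
-2      -8 -2
-       -6
10      -6 10
*       -60
dup     -60 -60
over    -60 -60 -60
swap    -60 -60 -60
over    -60 -60 -60 -60
/       -60 -60 1
rot     -60 1 -60
over    -60 1 -60 1
swap    -60 1 1 -60
over    -60 1 1 -60 1
negate  -60 1 1 -60 -1
+       -60 1 1 -61
-       -60 1 62
*       -60 62
*       -3720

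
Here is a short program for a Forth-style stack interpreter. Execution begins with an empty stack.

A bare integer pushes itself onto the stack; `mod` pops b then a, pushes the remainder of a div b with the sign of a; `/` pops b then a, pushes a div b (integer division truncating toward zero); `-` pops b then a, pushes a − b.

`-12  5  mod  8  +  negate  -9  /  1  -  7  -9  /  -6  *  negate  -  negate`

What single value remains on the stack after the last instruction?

1

-12    -> [-12]
5      -> [-12, 5]
mod    -> [-2]
8      -> [-2, 8]
+      -> [6]
negate -> [-6]
-9     -> [-6, -9]
/      -> [0]
1      -> [0, 1]
-      -> [-1]
7      -> [-1, 7]
-9     -> [-1, 7, -9]
/      -> [-1, 0]
-6     -> [-1, 0, -6]
*      -> [-1, 0]
negate -> [-1, 0]
-      -> [-1]
negate -> [1]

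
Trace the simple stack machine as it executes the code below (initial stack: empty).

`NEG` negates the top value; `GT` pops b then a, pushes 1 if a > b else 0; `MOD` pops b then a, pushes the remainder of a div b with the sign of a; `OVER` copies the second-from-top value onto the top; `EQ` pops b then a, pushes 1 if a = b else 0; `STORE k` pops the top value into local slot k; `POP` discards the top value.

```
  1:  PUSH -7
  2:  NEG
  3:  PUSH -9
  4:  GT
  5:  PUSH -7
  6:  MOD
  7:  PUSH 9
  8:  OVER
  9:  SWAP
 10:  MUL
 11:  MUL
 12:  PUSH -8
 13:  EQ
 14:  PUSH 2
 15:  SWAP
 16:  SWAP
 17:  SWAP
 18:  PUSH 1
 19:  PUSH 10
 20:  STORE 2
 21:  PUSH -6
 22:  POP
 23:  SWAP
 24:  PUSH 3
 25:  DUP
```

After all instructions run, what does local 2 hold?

PUSH -7  [-7]
NEG      [7]
PUSH -9  [7, -9]
GT       [1]
PUSH -7  [1, -7]
MOD      [1]
PUSH 9   [1, 9]
OVER     [1, 9, 1]
SWAP     [1, 1, 9]
MUL      [1, 9]
MUL      [9]
PUSH -8  [9, -8]
EQ       [0]
PUSH 2   [0, 2]
SWAP     [2, 0]
SWAP     [0, 2]
SWAP     [2, 0]
PUSH 1   [2, 0, 1]
PUSH 10  [2, 0, 1, 10]
STORE 2  [2, 0, 1]
PUSH -6  [2, 0, 1, -6]
POP      [2, 0, 1]
SWAP     [2, 1, 0]
PUSH 3   [2, 1, 0, 3]
DUP      [2, 1, 0, 3, 3]

10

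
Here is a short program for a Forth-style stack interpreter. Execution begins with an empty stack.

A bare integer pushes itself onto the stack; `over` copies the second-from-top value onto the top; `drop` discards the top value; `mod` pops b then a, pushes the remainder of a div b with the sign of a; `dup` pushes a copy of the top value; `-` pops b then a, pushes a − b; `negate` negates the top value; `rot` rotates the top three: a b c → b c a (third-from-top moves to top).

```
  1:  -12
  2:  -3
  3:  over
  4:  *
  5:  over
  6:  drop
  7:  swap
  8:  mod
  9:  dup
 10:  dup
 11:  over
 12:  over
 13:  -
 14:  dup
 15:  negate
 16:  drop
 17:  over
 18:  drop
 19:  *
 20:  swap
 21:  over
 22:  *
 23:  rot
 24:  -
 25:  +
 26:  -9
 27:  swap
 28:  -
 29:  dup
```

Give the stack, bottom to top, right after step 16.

[0, 0, 0, 0]

-12    -> [-12]
-3     -> [-12, -3]
over   -> [-12, -3, -12]
*      -> [-12, 36]
over   -> [-12, 36, -12]
drop   -> [-12, 36]
swap   -> [36, -12]
mod    -> [0]
dup    -> [0, 0]
dup    -> [0, 0, 0]
over   -> [0, 0, 0, 0]
over   -> [0, 0, 0, 0, 0]
-      -> [0, 0, 0, 0]
dup    -> [0, 0, 0, 0, 0]
negate -> [0, 0, 0, 0, 0]
drop   -> [0, 0, 0, 0]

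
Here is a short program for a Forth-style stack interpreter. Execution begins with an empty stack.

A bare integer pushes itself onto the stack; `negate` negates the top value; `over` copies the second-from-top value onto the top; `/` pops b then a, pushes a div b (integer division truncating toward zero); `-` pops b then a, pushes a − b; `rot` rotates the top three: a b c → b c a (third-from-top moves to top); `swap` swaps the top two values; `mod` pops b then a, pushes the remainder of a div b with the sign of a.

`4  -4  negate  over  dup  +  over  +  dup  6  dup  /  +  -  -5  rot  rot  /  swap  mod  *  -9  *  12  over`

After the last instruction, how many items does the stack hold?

4      -> [4]
-4     -> [4, -4]
negate -> [4, 4]
over   -> [4, 4, 4]
dup    -> [4, 4, 4, 4]
+      -> [4, 4, 8]
over   -> [4, 4, 8, 4]
+      -> [4, 4, 12]
dup    -> [4, 4, 12, 12]
6      -> [4, 4, 12, 12, 6]
dup    -> [4, 4, 12, 12, 6, 6]
/      -> [4, 4, 12, 12, 1]
+      -> [4, 4, 12, 13]
-      -> [4, 4, -1]
-5     -> [4, 4, -1, -5]
rot    -> [4, -1, -5, 4]
rot    -> [4, -5, 4, -1]
/      -> [4, -5, -4]
swap   -> [4, -4, -5]
mod    -> [4, -4]
*      -> [-16]
-9     -> [-16, -9]
*      -> [144]
12     -> [144, 12]
over   -> [144, 12, 144]

3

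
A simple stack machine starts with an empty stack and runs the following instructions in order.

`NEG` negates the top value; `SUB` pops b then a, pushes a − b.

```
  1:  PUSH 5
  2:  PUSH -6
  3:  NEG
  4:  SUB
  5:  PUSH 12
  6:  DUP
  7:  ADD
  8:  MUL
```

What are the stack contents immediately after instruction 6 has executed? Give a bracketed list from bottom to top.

[-1, 12, 12]

PUSH 5  -> 5
PUSH -6 -> 5 -6
NEG     -> 5 6
SUB     -> -1
PUSH 12 -> -1 12
DUP     -> -1 12 12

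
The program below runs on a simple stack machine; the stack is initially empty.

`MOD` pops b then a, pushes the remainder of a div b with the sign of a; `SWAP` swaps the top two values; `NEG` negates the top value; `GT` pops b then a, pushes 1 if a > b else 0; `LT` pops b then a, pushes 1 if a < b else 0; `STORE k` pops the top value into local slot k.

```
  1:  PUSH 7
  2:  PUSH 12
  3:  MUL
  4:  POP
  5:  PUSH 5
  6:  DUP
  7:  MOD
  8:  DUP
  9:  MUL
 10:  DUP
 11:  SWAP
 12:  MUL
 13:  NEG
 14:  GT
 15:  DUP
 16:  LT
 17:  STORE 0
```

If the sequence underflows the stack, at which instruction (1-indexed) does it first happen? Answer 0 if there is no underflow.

14

PUSH 7  -> 7
PUSH 12 -> 7 12
MUL     -> 84
POP     -> (empty)
PUSH 5  -> 5
DUP     -> 5 5
MOD     -> 0
DUP     -> 0 0
MUL     -> 0
DUP     -> 0 0
SWAP    -> 0 0
MUL     -> 0
NEG     -> 0
GT  — needs 2 operands, stack has 1 → underflow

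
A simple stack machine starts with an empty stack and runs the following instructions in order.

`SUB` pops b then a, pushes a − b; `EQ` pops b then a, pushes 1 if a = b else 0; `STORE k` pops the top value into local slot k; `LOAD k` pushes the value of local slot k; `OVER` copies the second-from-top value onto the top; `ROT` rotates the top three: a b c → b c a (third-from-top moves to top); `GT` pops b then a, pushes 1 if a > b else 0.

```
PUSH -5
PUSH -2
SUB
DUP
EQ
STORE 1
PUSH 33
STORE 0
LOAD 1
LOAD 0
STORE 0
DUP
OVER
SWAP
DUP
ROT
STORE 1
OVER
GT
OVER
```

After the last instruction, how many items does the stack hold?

4

PUSH -5 → [-5]
PUSH -2 → [-5, -2]
SUB     → [-3]
DUP     → [-3, -3]
EQ      → [1]
STORE 1 → []
PUSH 33 → [33]
STORE 0 → []
LOAD 1  → [1]
LOAD 0  → [1, 33]
STORE 0 → [1]
DUP     → [1, 1]
OVER    → [1, 1, 1]
SWAP    → [1, 1, 1]
DUP     → [1, 1, 1, 1]
ROT     → [1, 1, 1, 1]
STORE 1 → [1, 1, 1]
OVER    → [1, 1, 1, 1]
GT      → [1, 1, 0]
OVER    → [1, 1, 0, 1]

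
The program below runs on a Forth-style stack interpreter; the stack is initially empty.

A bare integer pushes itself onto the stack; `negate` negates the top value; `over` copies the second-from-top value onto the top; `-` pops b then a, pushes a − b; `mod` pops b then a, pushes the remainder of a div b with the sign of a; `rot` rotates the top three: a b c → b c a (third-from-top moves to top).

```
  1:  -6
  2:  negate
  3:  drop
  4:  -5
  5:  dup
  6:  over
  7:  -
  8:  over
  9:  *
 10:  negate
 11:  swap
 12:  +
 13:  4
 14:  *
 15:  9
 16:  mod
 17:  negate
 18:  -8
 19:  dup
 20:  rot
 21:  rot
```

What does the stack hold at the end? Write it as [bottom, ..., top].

-6     -> [-6]
negate -> [6]
drop   -> []
-5     -> [-5]
dup    -> [-5, -5]
over   -> [-5, -5, -5]
-      -> [-5, 0]
over   -> [-5, 0, -5]
*      -> [-5, 0]
negate -> [-5, 0]
swap   -> [0, -5]
+      -> [-5]
4      -> [-5, 4]
*      -> [-20]
9      -> [-20, 9]
mod    -> [-2]
negate -> [2]
-8     -> [2, -8]
dup    -> [2, -8, -8]
rot    -> [-8, -8, 2]
rot    -> [-8, 2, -8]

[-8, 2, -8]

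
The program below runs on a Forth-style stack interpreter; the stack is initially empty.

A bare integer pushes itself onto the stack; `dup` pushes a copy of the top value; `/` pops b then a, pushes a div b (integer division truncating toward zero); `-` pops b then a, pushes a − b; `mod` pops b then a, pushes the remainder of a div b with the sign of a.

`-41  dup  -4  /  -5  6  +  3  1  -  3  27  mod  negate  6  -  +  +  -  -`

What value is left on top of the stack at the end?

-57

-41     [-41]
dup     [-41, -41]
-4      [-41, -41, -4]
/       [-41, 10]
-5      [-41, 10, -5]
6       [-41, 10, -5, 6]
+       [-41, 10, 1]
3       [-41, 10, 1, 3]
1       [-41, 10, 1, 3, 1]
-       [-41, 10, 1, 2]
3       [-41, 10, 1, 2, 3]
27      [-41, 10, 1, 2, 3, 27]
mod     [-41, 10, 1, 2, 3]
negate  [-41, 10, 1, 2, -3]
6       [-41, 10, 1, 2, -3, 6]
-       [-41, 10, 1, 2, -9]
+       [-41, 10, 1, -7]
+       [-41, 10, -6]
-       [-41, 16]
-       [-57]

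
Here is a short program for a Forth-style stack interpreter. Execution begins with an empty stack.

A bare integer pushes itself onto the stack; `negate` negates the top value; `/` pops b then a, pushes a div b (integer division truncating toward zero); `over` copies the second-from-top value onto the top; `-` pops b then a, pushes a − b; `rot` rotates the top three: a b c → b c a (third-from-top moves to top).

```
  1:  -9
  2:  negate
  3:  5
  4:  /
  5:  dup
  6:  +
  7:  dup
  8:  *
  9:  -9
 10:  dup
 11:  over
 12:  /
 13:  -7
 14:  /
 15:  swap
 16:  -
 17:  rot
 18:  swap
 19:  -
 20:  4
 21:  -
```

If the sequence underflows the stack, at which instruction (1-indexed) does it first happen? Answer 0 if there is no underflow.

-9     : -9
negate : 9
5      : 9 5
/      : 1
dup    : 1 1
+      : 2
dup    : 2 2
*      : 4
-9     : 4 -9
dup    : 4 -9 -9
over   : 4 -9 -9 -9
/      : 4 -9 1
-7     : 4 -9 1 -7
/      : 4 -9 0
swap   : 4 0 -9
-      : 4 9
rot  — needs 3 operands, stack has 2 → underflow

17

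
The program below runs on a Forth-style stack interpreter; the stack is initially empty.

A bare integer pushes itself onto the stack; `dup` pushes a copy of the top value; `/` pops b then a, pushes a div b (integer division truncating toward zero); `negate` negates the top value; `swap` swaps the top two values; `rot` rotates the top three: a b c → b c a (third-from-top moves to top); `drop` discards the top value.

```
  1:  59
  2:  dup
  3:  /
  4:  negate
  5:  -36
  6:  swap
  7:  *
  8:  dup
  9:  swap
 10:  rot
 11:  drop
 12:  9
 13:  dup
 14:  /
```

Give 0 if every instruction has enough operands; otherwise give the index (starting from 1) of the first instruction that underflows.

59     -> [59]
dup    -> [59, 59]
/      -> [1]
negate -> [-1]
-36    -> [-1, -36]
swap   -> [-36, -1]
*      -> [36]
dup    -> [36, 36]
swap   -> [36, 36]
rot  — needs 3 operands, stack has 2 → underflow

10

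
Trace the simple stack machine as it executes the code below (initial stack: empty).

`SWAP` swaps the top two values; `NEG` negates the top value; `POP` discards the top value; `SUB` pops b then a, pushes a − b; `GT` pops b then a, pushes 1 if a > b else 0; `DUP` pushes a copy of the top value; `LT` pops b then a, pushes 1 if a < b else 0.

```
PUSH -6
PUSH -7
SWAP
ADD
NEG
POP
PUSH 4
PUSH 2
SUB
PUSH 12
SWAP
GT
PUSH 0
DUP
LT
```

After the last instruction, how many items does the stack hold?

PUSH -6 : -6
PUSH -7 : -6 -7
SWAP    : -7 -6
ADD     : -13
NEG     : 13
POP     : (empty)
PUSH 4  : 4
PUSH 2  : 4 2
SUB     : 2
PUSH 12 : 2 12
SWAP    : 12 2
GT      : 1
PUSH 0  : 1 0
DUP     : 1 0 0
LT      : 1 0

2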